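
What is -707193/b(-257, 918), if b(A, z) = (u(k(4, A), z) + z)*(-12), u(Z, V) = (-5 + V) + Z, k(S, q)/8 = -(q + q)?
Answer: 78577/7924 ≈ 9.9163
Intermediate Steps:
k(S, q) = -16*q (k(S, q) = 8*(-(q + q)) = 8*(-2*q) = -16*q)
u(Z, V) = -5 + V + Z
b(A, z) = 60 - 24*z + 192*A (b(A, z) = ((-5 + z - 16*A) + z)*(-12) = (-5 - 16*A + 2*z)*(-12) = 60 - 24*z + 192*A)
-707193/b(-257, 918) = -707193/(60 - 24*918 + 192*(-257)) = -707193/(60 - 22032 - 49344) = -707193/(-71316) = -707193*(-1/71316) = 78577/7924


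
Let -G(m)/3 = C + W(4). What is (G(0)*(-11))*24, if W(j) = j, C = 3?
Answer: 5544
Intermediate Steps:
G(m) = -21 (G(m) = -3*(3 + 4) = -3*7 = -21)
(G(0)*(-11))*24 = -21*(-11)*24 = 231*24 = 5544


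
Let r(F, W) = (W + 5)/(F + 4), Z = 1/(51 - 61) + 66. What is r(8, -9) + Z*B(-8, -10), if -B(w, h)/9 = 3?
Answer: -53389/30 ≈ -1779.6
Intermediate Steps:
B(w, h) = -27 (B(w, h) = -9*3 = -27)
Z = 659/10 (Z = 1/(-10) + 66 = -⅒ + 66 = 659/10 ≈ 65.900)
r(F, W) = (5 + W)/(4 + F)
r(8, -9) + Z*B(-8, -10) = (5 - 9)/(4 + 8) + (659/10)*(-27) = -4/12 - 17793/10 = (1/12)*(-4) - 17793/10 = -⅓ - 17793/10 = -53389/30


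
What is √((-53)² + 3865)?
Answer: √6674 ≈ 81.695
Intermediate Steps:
√((-53)² + 3865) = √(2809 + 3865) = √6674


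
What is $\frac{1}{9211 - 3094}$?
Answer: $\frac{1}{6117} \approx 0.00016348$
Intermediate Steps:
$\frac{1}{9211 - 3094} = \frac{1}{6117}$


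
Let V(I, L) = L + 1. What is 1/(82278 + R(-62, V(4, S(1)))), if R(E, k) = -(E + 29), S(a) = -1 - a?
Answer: 1/82311 ≈ 1.2149e-5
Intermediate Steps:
V(I, L) = 1 + L
R(E, k) = -29 - E (R(E, k) = -(29 + E) = -29 - E)
1/(82278 + R(-62, V(4, S(1)))) = 1/(82278 + (-29 - 1*(-62))) = 1/(82278 + (-29 + 62)) = 1/(82278 + 33) = 1/82311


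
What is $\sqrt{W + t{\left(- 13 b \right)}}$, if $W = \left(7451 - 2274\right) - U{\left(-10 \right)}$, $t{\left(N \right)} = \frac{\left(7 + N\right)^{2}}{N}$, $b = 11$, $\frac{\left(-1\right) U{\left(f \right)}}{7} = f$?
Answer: $\frac{\sqrt{101788115}}{143} \approx 70.552$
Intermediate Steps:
$U{\left(f \right)} = - 7 f$
$t{\left(N \right)} = \frac{\left(7 + N\right)^{2}}{N}$
$W = 5107$ ($W = \left(7451 - 2274\right) - \left(-7\right) \left(-10\right) = 5177 - 70 = 5107$)
$\sqrt{W + t{\left(- 13 b \right)}} = \sqrt{5107 + \frac{\left(7 - 143\right)^{2}}{\left(-13\right) 11}} = \sqrt{5107 + \frac{\left(7 - 143\right)^{2}}{-143}} = \sqrt{5107 - \frac{\left(-136\right)^{2}}{143}} = \sqrt{5107 - \frac{18496}{143}} = \sqrt{\frac{711805}{143}} = \frac{\sqrt{101788115}}{143}$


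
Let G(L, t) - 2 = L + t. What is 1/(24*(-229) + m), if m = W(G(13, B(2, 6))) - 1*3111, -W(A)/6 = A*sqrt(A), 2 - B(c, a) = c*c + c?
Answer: -2869/24677511 + 22*sqrt(11)/24677511 ≈ -0.00011330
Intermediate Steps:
B(c, a) = 2 - c - c**2 (B(c, a) = 2 - (c*c + c) = 2 - (c**2 + c) = 2 - (c + c**2) = 2 + (-c - c**2) = 2 - c - c**2)
G(L, t) = 2 + L + t (G(L, t) = 2 + (L + t) = 2 + L + t)
W(A) = -6*A**(3/2) (W(A) = -6*A*sqrt(A) = -6*A**(3/2))
m = -3111 - 66*sqrt(11) (m = -6*(2 + 13 + (2 - 1*2 - 1*2**2))**(3/2) - 1*3111 = -6*(2 + 13 + (2 - 2 - 1*4))**(3/2) - 3111 = -6*(2 + 13 + (2 - 2 - 4))**(3/2) - 3111 = -6*(2 + 13 - 4)**(3/2) - 3111 = -66*sqrt(11) - 3111 = -3111 - 66*sqrt(11) ≈ -3329.9)
1/(24*(-229) + m) = 1/(24*(-229) + (-3111 - 66*sqrt(11))) = 1/(-5496 + (-3111 - 66*sqrt(11))) = 1/(-8607 - 66*sqrt(11))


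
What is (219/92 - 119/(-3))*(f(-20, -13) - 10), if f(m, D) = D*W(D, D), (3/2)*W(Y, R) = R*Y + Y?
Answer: -2634335/46 ≈ -57268.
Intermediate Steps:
W(Y, R) = 2*Y/3 + 2*R*Y/3 (W(Y, R) = 2*(R*Y + Y)/3 = 2*(Y + R*Y)/3 = 2*Y/3 + 2*R*Y/3)
f(m, D) = 2*D**2*(1 + D)/3 (f(m, D) = D*(2*D*(1 + D)/3) = 2*D**2*(1 + D)/3)
(219/92 - 119/(-3))*(f(-20, -13) - 10) = (219/92 - 119/(-3))*((2/3)*(-13)**2*(1 - 13) - 10) = (219*(1/92) - 119*(-1/3))*((2/3)*169*(-12) - 10) = (219/92 + 119/3)*(-1352 - 10) = (11605/276)*(-1362) = -2634335/46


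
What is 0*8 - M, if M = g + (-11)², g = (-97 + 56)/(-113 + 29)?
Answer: -10205/84 ≈ -121.49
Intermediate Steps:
g = 41/84 (g = -41/(-84) = -41*(-1/84) = 41/84 ≈ 0.48810)
M = 10205/84 (M = 41/84 + (-11)² = 41/84 + 121 = 10205/84 ≈ 121.49)
0*8 - M = 0*8 - 1*10205/84 = 0 - 10205/84 = -10205/84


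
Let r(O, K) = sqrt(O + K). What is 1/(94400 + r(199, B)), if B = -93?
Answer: 47200/4455679947 - sqrt(106)/8911359894 ≈ 1.0592e-5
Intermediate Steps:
r(O, K) = sqrt(K + O)
1/(94400 + r(199, B)) = 1/(94400 + sqrt(-93 + 199)) = 1/(94400 + sqrt(106))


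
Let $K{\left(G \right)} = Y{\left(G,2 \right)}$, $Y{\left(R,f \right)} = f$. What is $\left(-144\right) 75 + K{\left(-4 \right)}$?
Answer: $-10798$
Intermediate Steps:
$K{\left(G \right)} = 2$
$\left(-144\right) 75 + K{\left(-4 \right)} = \left(-144\right) 75 + 2 = -10800 + 2 = -10798$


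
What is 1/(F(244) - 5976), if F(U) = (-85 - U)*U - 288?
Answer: -1/86540 ≈ -1.1555e-5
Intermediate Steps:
F(U) = -288 + U*(-85 - U) (F(U) = U*(-85 - U) - 288 = -288 + U*(-85 - U))
1/(F(244) - 5976) = 1/((-288 - 1*244**2 - 85*244) - 5976) = 1/((-288 - 1*59536 - 20740) - 5976) = 1/((-288 - 59536 - 20740) - 5976) = 1/(-80564 - 5976) = 1/(-86540) = -1/86540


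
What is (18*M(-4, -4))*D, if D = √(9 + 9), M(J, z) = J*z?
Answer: 864*√2 ≈ 1221.9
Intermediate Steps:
D = 3*√2 (D = √18 = 3*√2 ≈ 4.2426)
(18*M(-4, -4))*D = (18*(-4*(-4)))*(3*√2) = (18*16)*(3*√2) = 288*(3*√2) = 864*√2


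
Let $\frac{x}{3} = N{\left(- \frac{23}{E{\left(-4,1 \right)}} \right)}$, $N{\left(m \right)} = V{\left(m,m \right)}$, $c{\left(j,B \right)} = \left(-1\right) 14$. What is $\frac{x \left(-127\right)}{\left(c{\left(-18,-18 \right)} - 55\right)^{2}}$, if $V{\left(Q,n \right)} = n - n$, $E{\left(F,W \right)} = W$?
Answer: $0$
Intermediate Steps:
$c{\left(j,B \right)} = -14$
$V{\left(Q,n \right)} = 0$
$N{\left(m \right)} = 0$
$x = 0$ ($x = 3 \cdot 0 = 0$)
$\frac{x \left(-127\right)}{\left(c{\left(-18,-18 \right)} - 55\right)^{2}} = \frac{0 \left(-127\right)}{\left(-14 - 55\right)^{2}} = \frac{0}{\left(-69\right)^{2}} = \frac{0}{4761} = 0 \cdot \frac{1}{4761} = 0$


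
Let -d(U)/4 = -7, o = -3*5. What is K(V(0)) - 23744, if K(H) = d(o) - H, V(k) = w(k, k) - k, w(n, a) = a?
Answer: -23716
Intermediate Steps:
o = -15
d(U) = 28 (d(U) = -4*(-7) = 28)
V(k) = 0 (V(k) = k - k = 0)
K(H) = 28 - H
K(V(0)) - 23744 = (28 - 1*0) - 23744 = (28 + 0) - 23744 = 28 - 23744 = -23716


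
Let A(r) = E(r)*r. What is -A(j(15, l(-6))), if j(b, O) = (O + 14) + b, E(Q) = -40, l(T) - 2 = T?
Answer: 1000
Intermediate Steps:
l(T) = 2 + T
j(b, O) = 14 + O + b (j(b, O) = (14 + O) + b = 14 + O + b)
A(r) = -40*r
-A(j(15, l(-6))) = -(-40)*(14 + (2 - 6) + 15) = -(-40)*(14 - 4 + 15) = -(-40)*25 = -1*(-1000) = 1000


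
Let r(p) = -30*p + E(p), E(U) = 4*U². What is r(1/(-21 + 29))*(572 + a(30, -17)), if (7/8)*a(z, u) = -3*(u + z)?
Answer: -54457/28 ≈ -1944.9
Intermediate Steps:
r(p) = -30*p + 4*p²
a(z, u) = -24*u/7 - 24*z/7 (a(z, u) = 8*(-3*(u + z))/7 = 8*(-3*u - 3*z)/7 = -24*u/7 - 24*z/7)
r(1/(-21 + 29))*(572 + a(30, -17)) = (2*(-15 + 2/(-21 + 29))/(-21 + 29))*(572 + (-24/7*(-17) - 24/7*30)) = (2*(-15 + 2/8)/8)*(572 + (408/7 - 720/7)) = (2*(⅛)*(-15 + 2*(⅛)))*(572 - 312/7) = (2*(⅛)*(-15 + ¼))*(3692/7) = (2*(⅛)*(-59/4))*(3692/7) = -59/16*3692/7 = -54457/28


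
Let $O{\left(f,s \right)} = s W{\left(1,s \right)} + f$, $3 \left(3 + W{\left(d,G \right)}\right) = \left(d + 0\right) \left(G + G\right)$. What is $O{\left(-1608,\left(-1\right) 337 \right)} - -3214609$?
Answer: $\frac{9869174}{3} \approx 3.2897 \cdot 10^{6}$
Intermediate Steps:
$W{\left(d,G \right)} = -3 + \frac{2 G d}{3}$ ($W{\left(d,G \right)} = -3 + \frac{\left(d + 0\right) \left(G + G\right)}{3} = -3 + \frac{d 2 G}{3} = -3 + \frac{2 G d}{3}$)
$O{\left(f,s \right)} = f + s \left(-3 + \frac{2 s}{3}\right)$ ($O{\left(f,s \right)} = s \left(-3 + \frac{2}{3} s 1\right) + f = s \left(-3 + \frac{2 s}{3}\right) + f = f + s \left(-3 + \frac{2 s}{3}\right)$)
$O{\left(-1608,\left(-1\right) 337 \right)} - -3214609 = \left(-1608 + \frac{\left(-1\right) 337 \left(-9 + 2 \left(\left(-1\right) 337\right)\right)}{3}\right) - -3214609 = \left(-1608 + \frac{1}{3} \left(-337\right) \left(-9 + 2 \left(-337\right)\right)\right) + 3214609 = \left(-1608 + \frac{1}{3} \left(-337\right) \left(-9 - 674\right)\right) + 3214609 = \left(-1608 + \frac{1}{3} \left(-337\right) \left(-683\right)\right) + 3214609 = \left(-1608 + \frac{230171}{3}\right) + 3214609 = \frac{225347}{3} + 3214609 = \frac{9869174}{3}$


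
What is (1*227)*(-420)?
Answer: -95340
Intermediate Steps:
(1*227)*(-420) = 227*(-420) = -95340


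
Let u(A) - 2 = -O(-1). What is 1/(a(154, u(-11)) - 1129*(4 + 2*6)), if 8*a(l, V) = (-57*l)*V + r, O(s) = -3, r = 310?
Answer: -2/47023 ≈ -4.2532e-5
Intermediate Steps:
u(A) = 5 (u(A) = 2 - 1*(-3) = 2 + 3 = 5)
a(l, V) = 155/4 - 57*V*l/8 (a(l, V) = ((-57*l)*V + 310)/8 = (-57*V*l + 310)/8 = (310 - 57*V*l)/8 = 155/4 - 57*V*l/8)
1/(a(154, u(-11)) - 1129*(4 + 2*6)) = 1/((155/4 - 57/8*5*154) - 1129*(4 + 2*6)) = 1/((155/4 - 21945/4) - 1129*(4 + 12)) = 1/(-10895/2 - 1129*16) = 1/(-10895/2 - 18064) = 1/(-47023/2) = -2/47023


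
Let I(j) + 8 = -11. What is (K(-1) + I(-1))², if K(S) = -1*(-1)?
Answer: 324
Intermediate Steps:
K(S) = 1
I(j) = -19 (I(j) = -8 - 11 = -19)
(K(-1) + I(-1))² = (1 - 19)² = (-18)² = 324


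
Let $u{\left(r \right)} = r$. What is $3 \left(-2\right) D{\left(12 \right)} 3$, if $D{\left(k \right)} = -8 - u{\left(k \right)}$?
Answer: $360$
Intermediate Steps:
$D{\left(k \right)} = -8 - k$
$3 \left(-2\right) D{\left(12 \right)} 3 = 3 \left(-2\right) \left(-8 - 12\right) 3 = - 6 \left(-8 - 12\right) 3 = - 6 \left(\left(-20\right) 3\right) = \left(-6\right) \left(-60\right) = 360$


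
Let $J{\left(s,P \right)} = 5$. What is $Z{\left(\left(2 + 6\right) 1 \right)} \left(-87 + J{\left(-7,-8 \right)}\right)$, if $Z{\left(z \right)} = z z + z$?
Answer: $-5904$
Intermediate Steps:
$Z{\left(z \right)} = z + z^{2}$ ($Z{\left(z \right)} = z^{2} + z = z + z^{2}$)
$Z{\left(\left(2 + 6\right) 1 \right)} \left(-87 + J{\left(-7,-8 \right)}\right) = \left(2 + 6\right) 1 \left(1 + \left(2 + 6\right) 1\right) \left(-87 + 5\right) = 8 \cdot 1 \left(1 + 8 \cdot 1\right) \left(-82\right) = 8 \left(1 + 8\right) \left(-82\right) = 8 \cdot 9 \left(-82\right) = 72 \left(-82\right) = -5904$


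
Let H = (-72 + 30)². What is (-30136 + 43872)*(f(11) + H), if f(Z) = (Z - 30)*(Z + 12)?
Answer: 18227672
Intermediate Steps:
f(Z) = (-30 + Z)*(12 + Z)
H = 1764 (H = (-42)² = 1764)
(-30136 + 43872)*(f(11) + H) = (-30136 + 43872)*((-360 + 11² - 18*11) + 1764) = 13736*((-360 + 121 - 198) + 1764) = 13736*(-437 + 1764) = 13736*1327 = 18227672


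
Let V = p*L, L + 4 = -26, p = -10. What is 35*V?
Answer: 10500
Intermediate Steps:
L = -30 (L = -4 - 26 = -30)
V = 300 (V = -10*(-30) = 300)
35*V = 35*300 = 10500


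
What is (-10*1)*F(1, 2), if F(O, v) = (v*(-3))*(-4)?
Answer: -240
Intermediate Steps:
F(O, v) = 12*v (F(O, v) = -3*v*(-4) = 12*v)
(-10*1)*F(1, 2) = (-10*1)*(12*2) = -10*24 = -240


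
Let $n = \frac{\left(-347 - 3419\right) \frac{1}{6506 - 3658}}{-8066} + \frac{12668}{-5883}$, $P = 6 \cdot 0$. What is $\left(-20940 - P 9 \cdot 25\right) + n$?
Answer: $- \frac{38246056541819}{1826271456} \approx -20942.0$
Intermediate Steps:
$P = 0$
$n = - \frac{3932253179}{1826271456}$ ($n = - \frac{3766}{2848} \left(- \frac{1}{8066}\right) + 12668 \left(- \frac{1}{5883}\right) = \left(-3766\right) \frac{1}{2848} \left(- \frac{1}{8066}\right) - \frac{12668}{5883} = \left(- \frac{1883}{1424}\right) \left(- \frac{1}{8066}\right) - \frac{12668}{5883} = \frac{1883}{11485984} - \frac{12668}{5883} = - \frac{3932253179}{1826271456} \approx -2.1532$)
$\left(-20940 - P 9 \cdot 25\right) + n = \left(-20940 - 0 \cdot 9 \cdot 25\right) - \frac{3932253179}{1826271456} = \left(-20940 - 0 \cdot 25\right) - \frac{3932253179}{1826271456} = \left(-20940 - 0\right) - \frac{3932253179}{1826271456} = \left(-20940 + 0\right) - \frac{3932253179}{1826271456} = -20940 - \frac{3932253179}{1826271456} = - \frac{38246056541819}{1826271456}$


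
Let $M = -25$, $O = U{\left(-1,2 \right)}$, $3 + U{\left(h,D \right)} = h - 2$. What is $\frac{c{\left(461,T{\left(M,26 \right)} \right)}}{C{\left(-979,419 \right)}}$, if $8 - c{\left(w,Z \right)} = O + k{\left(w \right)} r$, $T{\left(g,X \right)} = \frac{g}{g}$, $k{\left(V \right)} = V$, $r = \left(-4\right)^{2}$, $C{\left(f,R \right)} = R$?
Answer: $- \frac{7362}{419} \approx -17.57$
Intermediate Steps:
$U{\left(h,D \right)} = -5 + h$ ($U{\left(h,D \right)} = -3 + \left(h - 2\right) = -3 + \left(-2 + h\right) = -5 + h$)
$O = -6$ ($O = -5 - 1 = -6$)
$r = 16$
$T{\left(g,X \right)} = 1$
$c{\left(w,Z \right)} = 14 - 16 w$ ($c{\left(w,Z \right)} = 8 - \left(-6 + w 16\right) = 8 - \left(-6 + 16 w\right) = 14 - 16 w$)
$\frac{c{\left(461,T{\left(M,26 \right)} \right)}}{C{\left(-979,419 \right)}} = \frac{14 - 7376}{419} = \left(14 - 7376\right) \frac{1}{419} = \left(-7362\right) \frac{1}{419} = - \frac{7362}{419}$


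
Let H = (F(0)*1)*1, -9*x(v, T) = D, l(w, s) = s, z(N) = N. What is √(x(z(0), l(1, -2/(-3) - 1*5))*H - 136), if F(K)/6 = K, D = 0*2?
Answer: 2*I*√34 ≈ 11.662*I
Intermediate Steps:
D = 0
F(K) = 6*K
x(v, T) = 0 (x(v, T) = -⅑*0 = 0)
H = 0 (H = ((6*0)*1)*1 = (0*1)*1 = 0*1 = 0)
√(x(z(0), l(1, -2/(-3) - 1*5))*H - 136) = √(0*0 - 136) = √(0 - 136) = √(-136) = 2*I*√34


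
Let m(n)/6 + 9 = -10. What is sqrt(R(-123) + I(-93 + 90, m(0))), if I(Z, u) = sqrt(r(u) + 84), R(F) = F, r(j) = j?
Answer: sqrt(-123 + I*sqrt(30)) ≈ 0.2469 + 11.093*I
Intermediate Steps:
m(n) = -114 (m(n) = -54 + 6*(-10) = -54 - 60 = -114)
I(Z, u) = sqrt(84 + u) (I(Z, u) = sqrt(u + 84) = sqrt(84 + u))
sqrt(R(-123) + I(-93 + 90, m(0))) = sqrt(-123 + sqrt(84 - 114)) = sqrt(-123 + sqrt(-30)) = sqrt(-123 + I*sqrt(30))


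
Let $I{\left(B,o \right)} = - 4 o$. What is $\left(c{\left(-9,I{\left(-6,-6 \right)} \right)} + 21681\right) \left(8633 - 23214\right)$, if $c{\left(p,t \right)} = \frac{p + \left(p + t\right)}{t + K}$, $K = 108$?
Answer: $- \frac{6954889123}{22} \approx -3.1613 \cdot 10^{8}$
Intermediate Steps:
$c{\left(p,t \right)} = \frac{t + 2 p}{108 + t}$ ($c{\left(p,t \right)} = \frac{p + \left(p + t\right)}{t + 108} = \frac{t + 2 p}{108 + t}$)
$\left(c{\left(-9,I{\left(-6,-6 \right)} \right)} + 21681\right) \left(8633 - 23214\right) = \left(\frac{\left(-4\right) \left(-6\right) + 2 \left(-9\right)}{108 - -24} + 21681\right) \left(8633 - 23214\right) = \left(\frac{24 - 18}{108 + 24} + 21681\right) \left(-14581\right) = \left(\frac{1}{132} \cdot 6 + 21681\right) \left(-14581\right) = \left(\frac{1}{22} + 21681\right) \left(-14581\right) = \frac{476983}{22} \left(-14581\right) = - \frac{6954889123}{22}$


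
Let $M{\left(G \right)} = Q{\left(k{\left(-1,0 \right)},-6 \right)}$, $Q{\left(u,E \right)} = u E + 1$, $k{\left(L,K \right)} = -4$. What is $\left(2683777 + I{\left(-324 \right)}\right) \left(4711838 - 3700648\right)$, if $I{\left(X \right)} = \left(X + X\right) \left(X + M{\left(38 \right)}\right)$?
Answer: $2909728549510$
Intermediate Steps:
$Q{\left(u,E \right)} = 1 + E u$ ($Q{\left(u,E \right)} = E u + 1 = 1 + E u$)
$M{\left(G \right)} = 25$ ($M{\left(G \right)} = 1 - -24 = 1 + 24 = 25$)
$I{\left(X \right)} = 2 X \left(25 + X\right)$ ($I{\left(X \right)} = \left(X + X\right) \left(X + 25\right) = 2 X \left(25 + X\right)$)
$\left(2683777 + I{\left(-324 \right)}\right) \left(4711838 - 3700648\right) = \left(2683777 + 2 \left(-324\right) \left(25 - 324\right)\right) \left(4711838 - 3700648\right) = \left(2683777 + 2 \left(-324\right) \left(-299\right)\right) 1011190 = \left(2683777 + 193752\right) 1011190 = 2877529 \cdot 1011190 = 2909728549510$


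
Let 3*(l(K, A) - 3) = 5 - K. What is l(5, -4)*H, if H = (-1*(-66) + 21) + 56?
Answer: 429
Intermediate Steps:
l(K, A) = 14/3 - K/3 (l(K, A) = 3 + (5 - K)/3 = 3 + (5/3 - K/3) = 14/3 - K/3)
H = 143 (H = (66 + 21) + 56 = 87 + 56 = 143)
l(5, -4)*H = (14/3 - ⅓*5)*143 = (14/3 - 5/3)*143 = 3*143 = 429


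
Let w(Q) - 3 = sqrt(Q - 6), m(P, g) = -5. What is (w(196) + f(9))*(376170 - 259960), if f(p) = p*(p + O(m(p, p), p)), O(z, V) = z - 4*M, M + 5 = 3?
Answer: 12899310 + 116210*sqrt(190) ≈ 1.4501e+7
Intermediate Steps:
M = -2 (M = -5 + 3 = -2)
O(z, V) = 8 + z (O(z, V) = z - 4*(-2) = z + 8 = 8 + z)
f(p) = p*(3 + p) (f(p) = p*(p + (8 - 5)) = p*(p + 3) = p*(3 + p))
w(Q) = 3 + sqrt(-6 + Q) (w(Q) = 3 + sqrt(Q - 6) = 3 + sqrt(-6 + Q))
(w(196) + f(9))*(376170 - 259960) = ((3 + sqrt(-6 + 196)) + 9*(3 + 9))*(376170 - 259960) = ((3 + sqrt(190)) + 9*12)*116210 = ((3 + sqrt(190)) + 108)*116210 = (111 + sqrt(190))*116210 = 12899310 + 116210*sqrt(190)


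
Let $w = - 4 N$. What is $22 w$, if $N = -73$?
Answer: $6424$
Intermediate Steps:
$w = 292$ ($w = \left(-4\right) \left(-73\right) = 292$)
$22 w = 22 \cdot 292 = 6424$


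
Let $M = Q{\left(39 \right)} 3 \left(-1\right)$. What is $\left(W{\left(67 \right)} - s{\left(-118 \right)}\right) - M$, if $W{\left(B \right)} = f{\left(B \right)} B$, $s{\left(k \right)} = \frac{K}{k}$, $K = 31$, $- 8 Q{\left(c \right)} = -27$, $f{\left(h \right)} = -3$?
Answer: $- \frac{89969}{472} \approx -190.61$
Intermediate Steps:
$Q{\left(c \right)} = \frac{27}{8}$ ($Q{\left(c \right)} = \left(- \frac{1}{8}\right) \left(-27\right) = \frac{27}{8}$)
$M = - \frac{81}{8}$ ($M = \frac{27 \cdot 3 \left(-1\right)}{8} = \frac{27}{8} \left(-3\right) = - \frac{81}{8} \approx -10.125$)
$s{\left(k \right)} = \frac{31}{k}$
$W{\left(B \right)} = - 3 B$
$\left(W{\left(67 \right)} - s{\left(-118 \right)}\right) - M = \left(\left(-3\right) 67 - \frac{31}{-118}\right) - - \frac{81}{8} = \left(-201 - 31 \left(- \frac{1}{118}\right)\right) + \frac{81}{8} = \left(-201 - - \frac{31}{118}\right) + \frac{81}{8} = \left(-201 + \frac{31}{118}\right) + \frac{81}{8} = - \frac{23687}{118} + \frac{81}{8} = - \frac{89969}{472}$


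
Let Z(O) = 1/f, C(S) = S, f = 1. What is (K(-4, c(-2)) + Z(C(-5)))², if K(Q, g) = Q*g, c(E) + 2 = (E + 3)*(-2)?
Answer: 289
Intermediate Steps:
c(E) = -8 - 2*E (c(E) = -2 + (E + 3)*(-2) = -2 + (3 + E)*(-2) = -2 + (-6 - 2*E) = -8 - 2*E)
Z(O) = 1 (Z(O) = 1/1 = 1)
(K(-4, c(-2)) + Z(C(-5)))² = (-4*(-8 - 2*(-2)) + 1)² = (-4*(-8 + 4) + 1)² = (-4*(-4) + 1)² = (16 + 1)² = 17² = 289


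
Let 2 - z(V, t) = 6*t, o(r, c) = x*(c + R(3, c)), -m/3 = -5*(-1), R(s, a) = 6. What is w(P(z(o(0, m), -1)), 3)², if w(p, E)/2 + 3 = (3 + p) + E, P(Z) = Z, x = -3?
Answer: 484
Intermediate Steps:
m = -15 (m = -(-15)*(-1) = -3*5 = -15)
o(r, c) = -18 - 3*c (o(r, c) = -3*(c + 6) = -3*(6 + c) = -18 - 3*c)
z(V, t) = 2 - 6*t
w(p, E) = 2*E + 2*p (w(p, E) = -6 + 2*((3 + p) + E) = -6 + 2*(3 + E + p) = -6 + (6 + 2*E + 2*p) = 2*E + 2*p)
w(P(z(o(0, m), -1)), 3)² = (2*3 + 2*(2 - 6*(-1)))² = (6 + 2*(2 + 6))² = (6 + 2*8)² = (6 + 16)² = 22² = 484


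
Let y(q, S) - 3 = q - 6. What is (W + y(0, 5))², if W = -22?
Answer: 625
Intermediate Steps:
y(q, S) = -3 + q (y(q, S) = 3 + (q - 6) = 3 + (-6 + q) = -3 + q)
(W + y(0, 5))² = (-22 + (-3 + 0))² = (-22 - 3)² = (-25)² = 625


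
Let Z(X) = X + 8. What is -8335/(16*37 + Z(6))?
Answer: -8335/606 ≈ -13.754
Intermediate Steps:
Z(X) = 8 + X
-8335/(16*37 + Z(6)) = -8335/(16*37 + (8 + 6)) = -8335/(592 + 14) = -8335/606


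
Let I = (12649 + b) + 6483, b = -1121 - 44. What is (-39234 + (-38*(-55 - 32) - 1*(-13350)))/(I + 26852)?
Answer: -22578/44819 ≈ -0.50376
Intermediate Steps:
b = -1165
I = 17967 (I = (12649 - 1165) + 6483 = 11484 + 6483 = 17967)
(-39234 + (-38*(-55 - 32) - 1*(-13350)))/(I + 26852) = (-39234 + (-38*(-55 - 32) - 1*(-13350)))/(17967 + 26852) = (-39234 + (-38*(-87) + 13350))/44819 = (-39234 + (3306 + 13350))*(1/44819) = (-39234 + 16656)*(1/44819) = -22578*1/44819 = -22578/44819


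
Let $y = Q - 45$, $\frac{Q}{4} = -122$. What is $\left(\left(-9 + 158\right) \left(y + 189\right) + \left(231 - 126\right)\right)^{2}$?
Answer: $2616424801$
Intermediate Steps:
$Q = -488$ ($Q = 4 \left(-122\right) = -488$)
$y = -533$ ($y = -488 - 45 = -533$)
$\left(\left(-9 + 158\right) \left(y + 189\right) + \left(231 - 126\right)\right)^{2} = \left(\left(-9 + 158\right) \left(-533 + 189\right) + \left(231 - 126\right)\right)^{2} = \left(149 \left(-344\right) + \left(231 - 126\right)\right)^{2} = \left(-51256 + 105\right)^{2} = \left(-51151\right)^{2} = 2616424801$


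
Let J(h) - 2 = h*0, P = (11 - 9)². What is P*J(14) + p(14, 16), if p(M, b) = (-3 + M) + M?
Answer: 33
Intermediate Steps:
p(M, b) = -3 + 2*M
P = 4 (P = 2² = 4)
J(h) = 2 (J(h) = 2 + h*0 = 2 + 0 = 2)
P*J(14) + p(14, 16) = 4*2 + (-3 + 2*14) = 8 + (-3 + 28) = 8 + 25 = 33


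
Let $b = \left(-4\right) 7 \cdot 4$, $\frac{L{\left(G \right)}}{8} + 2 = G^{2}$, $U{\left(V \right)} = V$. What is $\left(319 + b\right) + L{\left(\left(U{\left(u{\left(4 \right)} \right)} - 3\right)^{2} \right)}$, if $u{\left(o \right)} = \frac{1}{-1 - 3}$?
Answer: $\frac{34673}{32} \approx 1083.5$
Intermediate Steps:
$u{\left(o \right)} = - \frac{1}{4}$ ($u{\left(o \right)} = \frac{1}{-4} = - \frac{1}{4}$)
$L{\left(G \right)} = -16 + 8 G^{2}$
$b = -112$ ($b = \left(-28\right) 4 = -112$)
$\left(319 + b\right) + L{\left(\left(U{\left(u{\left(4 \right)} \right)} - 3\right)^{2} \right)} = \left(319 - 112\right) - \left(16 - 8 \left(\left(- \frac{1}{4} - 3\right)^{2}\right)^{2}\right) = 207 - \left(16 - 8 \left(\left(- \frac{13}{4}\right)^{2}\right)^{2}\right) = 207 - \left(16 - 8 \left(\frac{169}{16}\right)^{2}\right) = 207 + \left(-16 + 8 \cdot \frac{28561}{256}\right) = 207 + \left(-16 + \frac{28561}{32}\right) = 207 + \frac{28049}{32} = \frac{34673}{32}$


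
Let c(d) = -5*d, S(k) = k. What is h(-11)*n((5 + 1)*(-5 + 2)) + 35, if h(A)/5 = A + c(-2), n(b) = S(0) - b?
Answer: -55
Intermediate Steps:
n(b) = -b (n(b) = 0 - b = -b)
h(A) = 50 + 5*A (h(A) = 5*(A - 5*(-2)) = 5*(A + 10) = 5*(10 + A) = 50 + 5*A)
h(-11)*n((5 + 1)*(-5 + 2)) + 35 = (50 + 5*(-11))*(-(5 + 1)*(-5 + 2)) + 35 = (50 - 55)*(-6*(-3)) + 35 = -(-5)*(-18) + 35 = -5*18 + 35 = -90 + 35 = -55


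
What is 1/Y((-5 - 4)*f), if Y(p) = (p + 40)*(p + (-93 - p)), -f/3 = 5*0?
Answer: -1/3720 ≈ -0.00026882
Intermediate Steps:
f = 0 (f = -15*0 = -3*0 = 0)
Y(p) = -3720 - 93*p (Y(p) = (40 + p)*(-93) = -3720 - 93*p)
1/Y((-5 - 4)*f) = 1/(-3720 - 93*(-5 - 4)*0) = 1/(-3720 - (-837)*0) = 1/(-3720 - 93*0) = 1/(-3720 + 0) = 1/(-3720) = -1/3720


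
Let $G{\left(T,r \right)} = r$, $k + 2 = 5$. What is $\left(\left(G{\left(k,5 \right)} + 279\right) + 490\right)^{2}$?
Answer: $599076$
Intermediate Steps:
$k = 3$ ($k = -2 + 5 = 3$)
$\left(\left(G{\left(k,5 \right)} + 279\right) + 490\right)^{2} = \left(\left(5 + 279\right) + 490\right)^{2} = \left(284 + 490\right)^{2} = 774^{2} = 599076$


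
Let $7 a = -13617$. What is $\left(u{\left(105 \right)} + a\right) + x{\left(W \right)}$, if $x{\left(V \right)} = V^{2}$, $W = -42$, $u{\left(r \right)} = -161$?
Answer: $- \frac{2396}{7} \approx -342.29$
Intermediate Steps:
$a = - \frac{13617}{7}$ ($a = \frac{1}{7} \left(-13617\right) = - \frac{13617}{7} \approx -1945.3$)
$\left(u{\left(105 \right)} + a\right) + x{\left(W \right)} = \left(-161 - \frac{13617}{7}\right) + \left(-42\right)^{2} = - \frac{14744}{7} + 1764 = - \frac{2396}{7}$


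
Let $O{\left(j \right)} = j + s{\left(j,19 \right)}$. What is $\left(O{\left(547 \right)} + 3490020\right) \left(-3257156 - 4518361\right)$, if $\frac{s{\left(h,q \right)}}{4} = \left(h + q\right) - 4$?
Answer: $-27158442410355$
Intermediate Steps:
$s{\left(h,q \right)} = -16 + 4 h + 4 q$ ($s{\left(h,q \right)} = 4 \left(\left(h + q\right) - 4\right) = 4 \left(-4 + h + q\right) = -16 + 4 h + 4 q$)
$O{\left(j \right)} = 60 + 5 j$ ($O{\left(j \right)} = j + \left(-16 + 4 j + 4 \cdot 19\right) = j + \left(-16 + 4 j + 76\right) = j + \left(60 + 4 j\right) = 60 + 5 j$)
$\left(O{\left(547 \right)} + 3490020\right) \left(-3257156 - 4518361\right) = \left(\left(60 + 5 \cdot 547\right) + 3490020\right) \left(-3257156 - 4518361\right) = \left(\left(60 + 2735\right) + 3490020\right) \left(-7775517\right) = \left(2795 + 3490020\right) \left(-7775517\right) = 3492815 \left(-7775517\right) = -27158442410355$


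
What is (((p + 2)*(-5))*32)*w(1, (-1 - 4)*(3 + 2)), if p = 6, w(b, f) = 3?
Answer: -3840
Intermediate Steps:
(((p + 2)*(-5))*32)*w(1, (-1 - 4)*(3 + 2)) = (((6 + 2)*(-5))*32)*3 = ((8*(-5))*32)*3 = -40*32*3 = -1280*3 = -3840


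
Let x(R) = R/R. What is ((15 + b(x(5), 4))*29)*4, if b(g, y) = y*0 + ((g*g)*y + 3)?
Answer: 2552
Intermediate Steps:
x(R) = 1
b(g, y) = 3 + y*g**2 (b(g, y) = 0 + (g**2*y + 3) = 0 + (y*g**2 + 3) = 0 + (3 + y*g**2) = 3 + y*g**2)
((15 + b(x(5), 4))*29)*4 = ((15 + (3 + 4*1**2))*29)*4 = ((15 + (3 + 4*1))*29)*4 = ((15 + (3 + 4))*29)*4 = ((15 + 7)*29)*4 = (22*29)*4 = 638*4 = 2552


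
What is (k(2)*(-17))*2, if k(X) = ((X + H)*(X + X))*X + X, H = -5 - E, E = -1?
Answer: 476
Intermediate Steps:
H = -4 (H = -5 - 1*(-1) = -5 + 1 = -4)
k(X) = X + 2*X²*(-4 + X) (k(X) = ((X - 4)*(X + X))*X + X = ((-4 + X)*(2*X))*X + X = (2*X*(-4 + X))*X + X = 2*X²*(-4 + X) + X = X + 2*X²*(-4 + X))
(k(2)*(-17))*2 = ((2*(1 - 8*2 + 2*2²))*(-17))*2 = ((2*(1 - 16 + 2*4))*(-17))*2 = ((2*(1 - 16 + 8))*(-17))*2 = ((2*(-7))*(-17))*2 = -14*(-17)*2 = 238*2 = 476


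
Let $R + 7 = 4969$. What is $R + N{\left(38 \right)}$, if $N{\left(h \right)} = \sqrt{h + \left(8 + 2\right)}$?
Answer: $4962 + 4 \sqrt{3} \approx 4968.9$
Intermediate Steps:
$R = 4962$ ($R = -7 + 4969 = 4962$)
$N{\left(h \right)} = \sqrt{10 + h}$ ($N{\left(h \right)} = \sqrt{h + 10} = \sqrt{10 + h}$)
$R + N{\left(38 \right)} = 4962 + \sqrt{10 + 38} = 4962 + \sqrt{48} = 4962 + 4 \sqrt{3}$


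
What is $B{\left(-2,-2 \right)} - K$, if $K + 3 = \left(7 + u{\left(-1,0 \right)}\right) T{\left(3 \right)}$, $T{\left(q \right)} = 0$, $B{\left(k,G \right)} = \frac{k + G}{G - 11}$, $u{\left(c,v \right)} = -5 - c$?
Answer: $\frac{43}{13} \approx 3.3077$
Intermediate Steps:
$B{\left(k,G \right)} = \frac{G + k}{-11 + G}$
$K = -3$ ($K = -3 + \left(7 - 4\right) 0 = -3 + 3 \cdot 0 = -3 + 0 = -3$)
$B{\left(-2,-2 \right)} - K = \frac{-2 - 2}{-11 - 2} - -3 = \frac{1}{-13} \left(-4\right) + 3 = \left(- \frac{1}{13}\right) \left(-4\right) + 3 = \frac{4}{13} + 3 = \frac{43}{13}$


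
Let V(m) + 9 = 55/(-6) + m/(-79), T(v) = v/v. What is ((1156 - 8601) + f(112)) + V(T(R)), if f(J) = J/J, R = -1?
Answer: -3537073/474 ≈ -7462.2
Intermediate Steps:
f(J) = 1
T(v) = 1
V(m) = -109/6 - m/79 (V(m) = -9 + (55/(-6) + m/(-79)) = -9 + (55*(-⅙) + m*(-1/79)) = -9 + (-55/6 - m/79) = -109/6 - m/79)
((1156 - 8601) + f(112)) + V(T(R)) = ((1156 - 8601) + 1) + (-109/6 - 1/79*1) = (-7445 + 1) + (-109/6 - 1/79) = -7444 - 8617/474 = -3537073/474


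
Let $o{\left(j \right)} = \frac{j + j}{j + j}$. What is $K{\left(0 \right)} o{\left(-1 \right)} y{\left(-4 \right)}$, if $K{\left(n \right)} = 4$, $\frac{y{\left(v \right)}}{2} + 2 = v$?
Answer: $-48$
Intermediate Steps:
$y{\left(v \right)} = -4 + 2 v$
$o{\left(j \right)} = 1$ ($o{\left(j \right)} = \frac{2 j}{2 j} = 2 j \frac{1}{2 j} = 1$)
$K{\left(0 \right)} o{\left(-1 \right)} y{\left(-4 \right)} = 4 \cdot 1 \left(-4 + 2 \left(-4\right)\right) = 4 \left(-4 - 8\right) = 4 \left(-12\right) = -48$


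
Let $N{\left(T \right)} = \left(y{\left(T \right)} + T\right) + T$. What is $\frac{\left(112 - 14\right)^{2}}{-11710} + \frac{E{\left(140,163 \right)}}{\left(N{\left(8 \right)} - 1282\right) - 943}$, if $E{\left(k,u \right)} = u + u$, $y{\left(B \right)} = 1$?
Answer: $- \frac{6255773}{6463920} \approx -0.9678$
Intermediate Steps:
$E{\left(k,u \right)} = 2 u$
$N{\left(T \right)} = 1 + 2 T$ ($N{\left(T \right)} = \left(1 + T\right) + T = 1 + 2 T$)
$\frac{\left(112 - 14\right)^{2}}{-11710} + \frac{E{\left(140,163 \right)}}{\left(N{\left(8 \right)} - 1282\right) - 943} = \frac{\left(112 - 14\right)^{2}}{-11710} + \frac{2 \cdot 163}{\left(\left(1 + 2 \cdot 8\right) - 1282\right) - 943} = 98^{2} \left(- \frac{1}{11710}\right) + \frac{326}{\left(\left(1 + 16\right) - 1282\right) - 943} = 9604 \left(- \frac{1}{11710}\right) + \frac{326}{\left(17 - 1282\right) - 943} = - \frac{4802}{5855} + \frac{326}{-1265 - 943} = - \frac{4802}{5855} + \frac{326}{-2208} = - \frac{4802}{5855} + 326 \left(- \frac{1}{2208}\right) = - \frac{4802}{5855} - \frac{163}{1104} = - \frac{6255773}{6463920}$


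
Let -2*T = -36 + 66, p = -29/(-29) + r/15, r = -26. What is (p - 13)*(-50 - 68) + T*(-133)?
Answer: 54233/15 ≈ 3615.5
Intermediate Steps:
p = -11/15 (p = -29/(-29) - 26/15 = -29*(-1/29) - 26*1/15 = 1 - 26/15 = -11/15 ≈ -0.73333)
T = -15 (T = -(-36 + 66)/2 = -½*30 = -15)
(p - 13)*(-50 - 68) + T*(-133) = (-11/15 - 13)*(-50 - 68) - 15*(-133) = -206/15*(-118) + 1995 = 24308/15 + 1995 = 54233/15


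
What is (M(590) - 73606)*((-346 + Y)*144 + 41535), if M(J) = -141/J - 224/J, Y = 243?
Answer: -231931069443/118 ≈ -1.9655e+9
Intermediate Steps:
M(J) = -365/J
(M(590) - 73606)*((-346 + Y)*144 + 41535) = (-365/590 - 73606)*((-346 + 243)*144 + 41535) = (-365*1/590 - 73606)*(-103*144 + 41535) = (-73/118 - 73606)*(-14832 + 41535) = -8685581/118*26703 = -231931069443/118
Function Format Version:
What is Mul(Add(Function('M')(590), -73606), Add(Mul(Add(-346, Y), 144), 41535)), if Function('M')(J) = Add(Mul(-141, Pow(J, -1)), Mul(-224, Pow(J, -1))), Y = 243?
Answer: Rational(-231931069443, 118) ≈ -1.9655e+9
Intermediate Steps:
Function('M')(J) = Mul(-365, Pow(J, -1))
Mul(Add(Function('M')(590), -73606), Add(Mul(Add(-346, Y), 144), 41535)) = Mul(Add(Mul(-365, Pow(590, -1)), -73606), Add(Mul(Add(-346, 243), 144), 41535)) = Mul(Add(Mul(-365, Rational(1, 590)), -73606), Add(Mul(-103, 144), 41535)) = Mul(Add(Rational(-73, 118), -73606), Add(-14832, 41535)) = Mul(Rational(-8685581, 118), 26703) = Rational(-231931069443, 118)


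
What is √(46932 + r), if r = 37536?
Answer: 2*√21117 ≈ 290.63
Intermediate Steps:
√(46932 + r) = √(46932 + 37536) = √84468 = 2*√21117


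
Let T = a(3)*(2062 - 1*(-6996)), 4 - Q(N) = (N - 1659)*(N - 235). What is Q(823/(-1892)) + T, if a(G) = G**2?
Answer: -1106699873129/3579664 ≈ -3.0916e+5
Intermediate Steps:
Q(N) = 4 - (-1659 + N)*(-235 + N) (Q(N) = 4 - (N - 1659)*(N - 235) = 4 - (-1659 + N)*(-235 + N))
T = 81522 (T = 3**2*(2062 - 1*(-6996)) = 9*(2062 + 6996) = 9*9058 = 81522)
Q(823/(-1892)) + T = (-389861 - (823/(-1892))**2 + 1894*(823/(-1892))) + 81522 = (-389861 - (823*(-1/1892))**2 + 1894*(823*(-1/1892))) + 81522 = (-389861 - (-823/1892)**2 + 1894*(-823/1892)) + 81522 = (-389861 - 1*677329/3579664 - 779381/946) + 81522 = (-389861 - 677329/3579664 - 779381/946) + 81522 = -1398521241737/3579664 + 81522 = -1106699873129/3579664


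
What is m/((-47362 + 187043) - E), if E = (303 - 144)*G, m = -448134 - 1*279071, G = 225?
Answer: -727205/103906 ≈ -6.9987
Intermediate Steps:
m = -727205 (m = -448134 - 279071 = -727205)
E = 35775 (E = (303 - 144)*225 = 159*225 = 35775)
m/((-47362 + 187043) - E) = -727205/((-47362 + 187043) - 1*35775) = -727205/(139681 - 35775) = -727205/103906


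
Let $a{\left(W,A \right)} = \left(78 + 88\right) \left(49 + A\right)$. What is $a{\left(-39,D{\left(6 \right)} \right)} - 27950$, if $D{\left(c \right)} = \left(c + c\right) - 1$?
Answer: $-17990$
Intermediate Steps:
$D{\left(c \right)} = -1 + 2 c$ ($D{\left(c \right)} = 2 c - 1 = -1 + 2 c$)
$a{\left(W,A \right)} = 8134 + 166 A$ ($a{\left(W,A \right)} = 166 \left(49 + A\right) = 8134 + 166 A$)
$a{\left(-39,D{\left(6 \right)} \right)} - 27950 = \left(8134 + 166 \left(-1 + 2 \cdot 6\right)\right) - 27950 = \left(8134 + 166 \left(-1 + 12\right)\right) - 27950 = \left(8134 + 166 \cdot 11\right) - 27950 = \left(8134 + 1826\right) - 27950 = 9960 - 27950 = -17990$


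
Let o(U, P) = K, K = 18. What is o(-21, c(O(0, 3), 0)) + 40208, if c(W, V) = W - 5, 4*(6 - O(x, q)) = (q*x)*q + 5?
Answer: 40226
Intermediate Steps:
O(x, q) = 19/4 - x*q²/4 (O(x, q) = 6 - ((q*x)*q + 5)/4 = 6 - (x*q² + 5)/4 = 6 - (5 + x*q²)/4 = 6 + (-5/4 - x*q²/4) = 19/4 - x*q²/4)
c(W, V) = -5 + W
o(U, P) = 18
o(-21, c(O(0, 3), 0)) + 40208 = 18 + 40208 = 40226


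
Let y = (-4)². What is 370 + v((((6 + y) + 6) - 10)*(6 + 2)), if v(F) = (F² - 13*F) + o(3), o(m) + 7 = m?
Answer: 19230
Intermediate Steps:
o(m) = -7 + m
y = 16
v(F) = -4 + F² - 13*F (v(F) = (F² - 13*F) + (-7 + 3) = (F² - 13*F) - 4 = -4 + F² - 13*F)
370 + v((((6 + y) + 6) - 10)*(6 + 2)) = 370 + (-4 + ((((6 + 16) + 6) - 10)*(6 + 2))² - 13*(((6 + 16) + 6) - 10)*(6 + 2)) = 370 + (-4 + (((22 + 6) - 10)*8)² - 13*((22 + 6) - 10)*8) = 370 + (-4 + ((28 - 10)*8)² - 13*(28 - 10)*8) = 370 + (-4 + (18*8)² - 234*8) = 370 + (-4 + 144² - 13*144) = 370 + (-4 + 20736 - 1872) = 370 + 18860 = 19230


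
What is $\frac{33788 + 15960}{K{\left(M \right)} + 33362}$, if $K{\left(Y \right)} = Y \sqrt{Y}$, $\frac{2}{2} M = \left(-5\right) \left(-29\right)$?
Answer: $\frac{1659692776}{1109974419} - \frac{7213460 \sqrt{145}}{1109974419} \approx 1.417$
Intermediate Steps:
$M = 145$ ($M = \left(-5\right) \left(-29\right) = 145$)
$K{\left(Y \right)} = Y^{\frac{3}{2}}$
$\frac{33788 + 15960}{K{\left(M \right)} + 33362} = \frac{33788 + 15960}{145^{\frac{3}{2}} + 33362} = \frac{49748}{145 \sqrt{145} + 33362} = \frac{49748}{33362 + 145 \sqrt{145}}$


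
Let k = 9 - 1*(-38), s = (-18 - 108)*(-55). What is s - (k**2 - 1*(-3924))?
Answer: 797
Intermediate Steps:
s = 6930 (s = -126*(-55) = 6930)
k = 47 (k = 9 + 38 = 47)
s - (k**2 - 1*(-3924)) = 6930 - (47**2 - 1*(-3924)) = 6930 - (2209 + 3924) = 6930 - 1*6133 = 6930 - 6133 = 797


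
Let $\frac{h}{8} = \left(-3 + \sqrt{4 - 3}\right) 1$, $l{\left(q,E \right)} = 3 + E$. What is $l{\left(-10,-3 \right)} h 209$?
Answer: $0$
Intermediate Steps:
$h = -16$ ($h = 8 \left(-3 + \sqrt{4 - 3}\right) 1 = 8 \left(-3 + \sqrt{1}\right) 1 = 8 \left(-3 + 1\right) 1 = 8 \left(\left(-2\right) 1\right) = 8 \left(-2\right) = -16$)
$l{\left(-10,-3 \right)} h 209 = \left(3 - 3\right) \left(-16\right) 209 = 0 \left(-16\right) 209 = 0 \cdot 209 = 0$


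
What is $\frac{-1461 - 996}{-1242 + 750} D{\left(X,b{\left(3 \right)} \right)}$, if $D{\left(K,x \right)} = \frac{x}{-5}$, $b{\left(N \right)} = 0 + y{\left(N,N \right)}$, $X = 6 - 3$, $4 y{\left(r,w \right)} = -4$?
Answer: $\frac{819}{820} \approx 0.99878$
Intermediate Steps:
$y{\left(r,w \right)} = -1$ ($y{\left(r,w \right)} = \frac{1}{4} \left(-4\right) = -1$)
$X = 3$ ($X = 6 - 3 = 3$)
$b{\left(N \right)} = -1$ ($b{\left(N \right)} = 0 - 1 = -1$)
$D{\left(K,x \right)} = - \frac{x}{5}$ ($D{\left(K,x \right)} = x \left(- \frac{1}{5}\right) = - \frac{x}{5}$)
$\frac{-1461 - 996}{-1242 + 750} D{\left(X,b{\left(3 \right)} \right)} = \frac{-1461 - 996}{-1242 + 750} \left(\left(- \frac{1}{5}\right) \left(-1\right)\right) = - \frac{2457}{-492} \cdot \frac{1}{5} = \left(-2457\right) \left(- \frac{1}{492}\right) \frac{1}{5} = \frac{819}{164} \cdot \frac{1}{5} = \frac{819}{820}$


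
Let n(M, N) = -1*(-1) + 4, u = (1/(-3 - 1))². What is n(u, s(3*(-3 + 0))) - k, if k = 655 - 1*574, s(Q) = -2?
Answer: -76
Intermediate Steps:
u = 1/16 (u = (1/(-4))² = (-¼)² = 1/16 ≈ 0.062500)
k = 81 (k = 655 - 574 = 81)
n(M, N) = 5 (n(M, N) = 1 + 4 = 5)
n(u, s(3*(-3 + 0))) - k = 5 - 1*81 = 5 - 81 = -76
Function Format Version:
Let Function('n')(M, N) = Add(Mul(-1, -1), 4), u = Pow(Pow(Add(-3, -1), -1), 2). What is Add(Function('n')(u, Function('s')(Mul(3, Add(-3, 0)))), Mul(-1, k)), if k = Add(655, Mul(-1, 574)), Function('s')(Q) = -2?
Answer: -76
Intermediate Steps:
u = Rational(1, 16) (u = Pow(Pow(-4, -1), 2) = Pow(Rational(-1, 4), 2) = Rational(1, 16) ≈ 0.062500)
k = 81 (k = Add(655, -574) = 81)
Function('n')(M, N) = 5 (Function('n')(M, N) = Add(1, 4) = 5)
Add(Function('n')(u, Function('s')(Mul(3, Add(-3, 0)))), Mul(-1, k)) = Add(5, Mul(-1, 81)) = Add(5, -81) = -76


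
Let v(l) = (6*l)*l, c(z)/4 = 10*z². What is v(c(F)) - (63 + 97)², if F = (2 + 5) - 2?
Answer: 5974400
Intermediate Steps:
F = 5 (F = 7 - 2 = 5)
c(z) = 40*z² (c(z) = 4*(10*z²) = 40*z²)
v(l) = 6*l²
v(c(F)) - (63 + 97)² = 6*(40*5²)² - (63 + 97)² = 6*(40*25)² - 1*160² = 6*1000² - 1*25600 = 6*1000000 - 25600 = 6000000 - 25600 = 5974400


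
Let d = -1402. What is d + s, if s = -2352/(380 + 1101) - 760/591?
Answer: -1229645534/875271 ≈ -1404.9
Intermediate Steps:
s = -2515592/875271 (s = -2352/1481 - 760*1/591 = -2352*1/1481 - 760/591 = -2352/1481 - 760/591 = -2515592/875271 ≈ -2.8741)
d + s = -1402 - 2515592/875271 = -1229645534/875271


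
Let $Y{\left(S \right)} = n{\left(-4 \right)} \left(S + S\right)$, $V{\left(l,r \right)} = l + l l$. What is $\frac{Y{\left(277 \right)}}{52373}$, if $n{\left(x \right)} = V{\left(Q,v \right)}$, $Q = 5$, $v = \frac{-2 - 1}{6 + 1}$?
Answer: $\frac{16620}{52373} \approx 0.31734$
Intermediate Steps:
$v = - \frac{3}{7} \approx -0.42857$
$V{\left(l,r \right)} = l + l^{2}$
$n{\left(x \right)} = 30$ ($n{\left(x \right)} = 5 \left(1 + 5\right) = 5 \cdot 6 = 30$)
$Y{\left(S \right)} = 60 S$ ($Y{\left(S \right)} = 30 \left(S + S\right) = 30 \cdot 2 S = 60 S$)
$\frac{Y{\left(277 \right)}}{52373} = \frac{60 \cdot 277}{52373} = 16620 \cdot \frac{1}{52373} = \frac{16620}{52373}$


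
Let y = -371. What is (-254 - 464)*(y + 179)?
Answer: 137856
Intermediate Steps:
(-254 - 464)*(y + 179) = (-254 - 464)*(-371 + 179) = -718*(-192) = 137856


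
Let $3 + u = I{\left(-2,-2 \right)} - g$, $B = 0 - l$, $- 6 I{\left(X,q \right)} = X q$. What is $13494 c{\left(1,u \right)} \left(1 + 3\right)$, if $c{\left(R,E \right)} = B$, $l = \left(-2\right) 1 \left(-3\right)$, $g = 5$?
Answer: $-323856$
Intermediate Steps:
$l = 6$ ($l = \left(-2\right) \left(-3\right) = 6$)
$I{\left(X,q \right)} = - \frac{X q}{6}$
$B = -6$ ($B = 0 - 6 = -6$)
$u = - \frac{26}{3}$ ($u = -3 - \left(5 - - \frac{2}{3}\right) = -3 - \frac{17}{3} = - \frac{26}{3} \approx -8.6667$)
$c{\left(R,E \right)} = -6$
$13494 c{\left(1,u \right)} \left(1 + 3\right) = 13494 \left(- 6 \left(1 + 3\right)\right) = 13494 \left(\left(-6\right) 4\right) = 13494 \left(-24\right) = -323856$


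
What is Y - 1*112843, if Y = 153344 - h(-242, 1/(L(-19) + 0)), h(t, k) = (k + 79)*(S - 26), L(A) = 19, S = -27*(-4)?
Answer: 646355/19 ≈ 34019.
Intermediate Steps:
S = 108
h(t, k) = 6478 + 82*k (h(t, k) = (k + 79)*(108 - 26) = (79 + k)*82 = 6478 + 82*k)
Y = 2790372/19 (Y = 153344 - (6478 + 82/(19 + 0)) = 153344 - (6478 + 82/19) = 153344 - 1*123164/19 = 153344 - 123164/19 = 2790372/19 ≈ 1.4686e+5)
Y - 1*112843 = 2790372/19 - 1*112843 = 2790372/19 - 112843 = 646355/19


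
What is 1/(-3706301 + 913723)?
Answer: -1/2792578 ≈ -3.5809e-7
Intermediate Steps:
1/(-3706301 + 913723) = 1/(-2792578) = -1/2792578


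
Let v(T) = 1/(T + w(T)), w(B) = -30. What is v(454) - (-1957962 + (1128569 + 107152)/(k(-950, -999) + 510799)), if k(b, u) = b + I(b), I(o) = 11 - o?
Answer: 70676936985731/36097240 ≈ 1.9580e+6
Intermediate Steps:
k(b, u) = 11 (k(b, u) = b + (11 - b) = 11)
v(T) = 1/(-30 + T) (v(T) = 1/(T - 30) = 1/(-30 + T))
v(454) - (-1957962 + (1128569 + 107152)/(k(-950, -999) + 510799)) = 1/(-30 + 454) - (-1957962 + (1128569 + 107152)/(11 + 510799)) = 1/424 - (-1957962 + 1235721/510810) = 1/424 - (-1957962 + 1235721*(1/510810)) = 1/424 - (-1957962 + 411907/170270) = 1/424 - 1*(-333381777833/170270) = 1/424 + 333381777833/170270 = 70676936985731/36097240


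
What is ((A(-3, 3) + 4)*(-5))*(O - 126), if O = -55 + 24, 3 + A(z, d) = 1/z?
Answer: 1570/3 ≈ 523.33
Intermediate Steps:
A(z, d) = -3 + 1/z
O = -31
((A(-3, 3) + 4)*(-5))*(O - 126) = (((-3 + 1/(-3)) + 4)*(-5))*(-31 - 126) = (((-3 - ⅓) + 4)*(-5))*(-157) = ((-10/3 + 4)*(-5))*(-157) = ((⅔)*(-5))*(-157) = -10/3*(-157) = 1570/3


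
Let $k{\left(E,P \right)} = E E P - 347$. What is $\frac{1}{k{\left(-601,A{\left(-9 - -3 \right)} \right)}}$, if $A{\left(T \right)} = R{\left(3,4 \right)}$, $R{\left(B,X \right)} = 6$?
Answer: $\frac{1}{2166859} \approx 4.615 \cdot 10^{-7}$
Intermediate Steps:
$A{\left(T \right)} = 6$
$k{\left(E,P \right)} = -347 + P E^{2}$ ($k{\left(E,P \right)} = E^{2} P - 347 = P E^{2} - 347 = -347 + P E^{2}$)
$\frac{1}{k{\left(-601,A{\left(-9 - -3 \right)} \right)}} = \frac{1}{-347 + 6 \left(-601\right)^{2}} = \frac{1}{-347 + 6 \cdot 361201} = \frac{1}{-347 + 2167206} = \frac{1}{2166859}$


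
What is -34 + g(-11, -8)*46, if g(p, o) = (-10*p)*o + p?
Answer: -41020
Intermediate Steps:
g(p, o) = p - 10*o*p (g(p, o) = -10*o*p + p = p - 10*o*p)
-34 + g(-11, -8)*46 = -34 - 11*(1 - 10*(-8))*46 = -34 - 11*(1 + 80)*46 = -34 - 11*81*46 = -34 - 891*46 = -34 - 40986 = -41020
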